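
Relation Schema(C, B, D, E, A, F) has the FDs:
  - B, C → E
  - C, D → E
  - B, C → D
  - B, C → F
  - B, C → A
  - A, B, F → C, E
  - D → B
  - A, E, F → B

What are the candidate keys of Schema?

{A, B, F}, {A, D, F}, {A, E, F}, {B, C}, {C, D}

{B, C}⁺ = {A, B, C, D, E, F}, which is every attribute, so {B, C} is a candidate key.
{C, D}⁺ = {A, B, C, D, E, F}, which is every attribute, so {C, D} is a candidate key.
{A, B, F}⁺ = {A, B, C, D, E, F}, which is every attribute, so {A, B, F} is a candidate key.
{A, D, F}⁺ = {A, B, C, D, E, F}, which is every attribute, so {A, D, F} is a candidate key.
{A, E, F}⁺ = {A, B, C, D, E, F}, which is every attribute, so {A, E, F} is a candidate key.
These are minimal and exhaustive — every other superkey contains one of them.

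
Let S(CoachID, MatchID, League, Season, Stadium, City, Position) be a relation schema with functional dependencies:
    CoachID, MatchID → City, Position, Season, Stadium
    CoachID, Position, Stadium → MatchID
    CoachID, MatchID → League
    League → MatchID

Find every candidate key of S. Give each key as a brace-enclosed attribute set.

Attributes never on any right-hand side: {CoachID} — every candidate key must contain it.
{CoachID, League} is a candidate key since {CoachID, League}⁺ = {City, CoachID, League, MatchID, Position, Season, Stadium} covers every attribute.
{CoachID, MatchID} is a candidate key since {CoachID, MatchID}⁺ = {City, CoachID, League, MatchID, Position, Season, Stadium} covers every attribute.
{CoachID, Position, Stadium} is a candidate key since {CoachID, Position, Stadium}⁺ = {City, CoachID, League, MatchID, Position, Season, Stadium} covers every attribute.
These are minimal and exhaustive — every other superkey contains one of them.

{CoachID, League}, {CoachID, MatchID}, {CoachID, Position, Stadium}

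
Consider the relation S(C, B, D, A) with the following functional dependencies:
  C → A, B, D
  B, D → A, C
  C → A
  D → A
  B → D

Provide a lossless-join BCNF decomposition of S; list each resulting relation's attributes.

{A, D}; {B, C, D}

Candidate keys of the original relation: {B}, {C}.
{A, B, C, D}: {D} determines {A, D} here but is not a superkey — split on D → A, giving {A, D} and {B, C, D}.
{A, D}: every determinant is a superkey — BCNF.
{B, C, D}: every determinant is a superkey — BCNF.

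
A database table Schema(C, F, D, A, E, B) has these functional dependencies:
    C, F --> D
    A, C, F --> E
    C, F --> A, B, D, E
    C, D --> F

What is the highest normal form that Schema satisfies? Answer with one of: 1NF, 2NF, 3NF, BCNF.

BCNF

Candidate keys: {C, D}, {C, F}. Prime attributes: {C, D, F}.
Every FD has a superkey on the left, so the relation is in BCNF.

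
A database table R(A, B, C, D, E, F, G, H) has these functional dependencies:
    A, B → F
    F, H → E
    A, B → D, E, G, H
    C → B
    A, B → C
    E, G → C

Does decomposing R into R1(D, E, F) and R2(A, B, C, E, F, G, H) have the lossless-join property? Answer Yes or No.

No

The shared attributes are {E, F} and {E, F}⁺ = {E, F}.
The closure covers neither R1 nor R2 entirely; the join is not lossless.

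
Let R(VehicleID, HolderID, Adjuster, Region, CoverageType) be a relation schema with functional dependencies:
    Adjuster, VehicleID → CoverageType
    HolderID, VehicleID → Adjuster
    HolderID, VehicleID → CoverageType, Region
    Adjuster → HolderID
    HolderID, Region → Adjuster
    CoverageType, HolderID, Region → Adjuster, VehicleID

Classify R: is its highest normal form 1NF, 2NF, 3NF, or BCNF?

Candidate keys: {Adjuster, CoverageType, Region}, {Adjuster, VehicleID}, {CoverageType, HolderID, Region}, {HolderID, VehicleID}. Prime attributes: {Adjuster, CoverageType, HolderID, Region, VehicleID}.
For Adjuster → HolderID we have {Adjuster}⁺ = {Adjuster, HolderID}; {Adjuster} is not a superkey, so BCNF fails.
But every attribute on its right side ({HolderID}) is prime, and the same holds for every other non-superkey FD, so 3NF still holds.

3NF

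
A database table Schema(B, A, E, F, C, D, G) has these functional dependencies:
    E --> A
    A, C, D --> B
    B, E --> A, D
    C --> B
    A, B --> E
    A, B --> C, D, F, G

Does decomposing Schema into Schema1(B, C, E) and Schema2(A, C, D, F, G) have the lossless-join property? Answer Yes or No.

No

Schema1 ∩ Schema2 = {C}; its closure under F is {B, C}.
Schema1 ⊄ {B, C} and Schema2 ⊄ {B, C}, so the split is lossy.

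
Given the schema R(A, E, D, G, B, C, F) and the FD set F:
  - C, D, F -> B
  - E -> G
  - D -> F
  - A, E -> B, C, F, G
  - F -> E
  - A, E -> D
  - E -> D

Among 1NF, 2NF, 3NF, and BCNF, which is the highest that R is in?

Candidate keys: {A, D}, {A, E}, {A, F}. Prime attributes: {A, D, E, F}.
C, D, F -> B breaks BCNF: {C, D, F}⁺ = {B, C, D, E, F, G}, so {C, D, F} is not a superkey.
C, D, F -> B has non-prime {B} on the right and a non-superkey on the left, so 3NF fails.
Since {D} ⊂ {A, D} and {D}⁺ ⊇ {G} with {G} non-prime, there is a partial dependency; 2NF fails.

1NF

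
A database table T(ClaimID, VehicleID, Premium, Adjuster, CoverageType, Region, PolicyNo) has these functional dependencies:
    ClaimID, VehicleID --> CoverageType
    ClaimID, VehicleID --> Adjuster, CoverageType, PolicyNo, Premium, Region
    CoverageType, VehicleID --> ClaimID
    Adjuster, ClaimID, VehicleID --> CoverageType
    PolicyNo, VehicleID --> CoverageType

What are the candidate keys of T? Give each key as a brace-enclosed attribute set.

{ClaimID, VehicleID}, {CoverageType, VehicleID}, {PolicyNo, VehicleID}

Attributes never on any right-hand side: {VehicleID} — every candidate key must contain it.
Closure of {ClaimID, VehicleID} is {Adjuster, ClaimID, CoverageType, PolicyNo, Premium, Region, VehicleID}, the whole schema; {ClaimID, VehicleID} is a candidate key.
Closure of {CoverageType, VehicleID} is {Adjuster, ClaimID, CoverageType, PolicyNo, Premium, Region, VehicleID}, the whole schema; {CoverageType, VehicleID} is a candidate key.
Closure of {PolicyNo, VehicleID} is {Adjuster, ClaimID, CoverageType, PolicyNo, Premium, Region, VehicleID}, the whole schema; {PolicyNo, VehicleID} is a candidate key.
No proper subset of any of these is a key, and no other minimal superkey exists.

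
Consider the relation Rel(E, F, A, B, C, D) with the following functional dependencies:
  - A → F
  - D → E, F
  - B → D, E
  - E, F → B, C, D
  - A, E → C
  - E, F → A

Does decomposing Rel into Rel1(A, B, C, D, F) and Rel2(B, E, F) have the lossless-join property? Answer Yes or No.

Rel1 ∩ Rel2 = {B, F}; its closure under F is {A, B, C, D, E, F}.
Rel1 is contained in that closure, so Rel1 ∩ Rel2 → Rel1 holds and the join is lossless.

Yes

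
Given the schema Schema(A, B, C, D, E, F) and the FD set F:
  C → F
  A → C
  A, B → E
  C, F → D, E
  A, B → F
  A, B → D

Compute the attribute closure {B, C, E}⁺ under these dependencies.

{B, C, D, E, F}

Start with {B, C, E}.
C → F applies; add {F} → now {B, C, E, F}.
C, F → D, E applies; add {D} → now {B, C, D, E, F}.
No further FD applies.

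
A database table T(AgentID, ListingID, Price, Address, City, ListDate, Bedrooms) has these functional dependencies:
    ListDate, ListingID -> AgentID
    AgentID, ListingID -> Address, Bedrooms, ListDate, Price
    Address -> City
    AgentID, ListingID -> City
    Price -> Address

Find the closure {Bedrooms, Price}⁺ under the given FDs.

Start with {Bedrooms, Price}.
Price -> Address applies; add {Address} → now {Address, Bedrooms, Price}.
Address -> City applies; add {City} → now {Address, Bedrooms, City, Price}.
No further FD applies.

{Address, Bedrooms, City, Price}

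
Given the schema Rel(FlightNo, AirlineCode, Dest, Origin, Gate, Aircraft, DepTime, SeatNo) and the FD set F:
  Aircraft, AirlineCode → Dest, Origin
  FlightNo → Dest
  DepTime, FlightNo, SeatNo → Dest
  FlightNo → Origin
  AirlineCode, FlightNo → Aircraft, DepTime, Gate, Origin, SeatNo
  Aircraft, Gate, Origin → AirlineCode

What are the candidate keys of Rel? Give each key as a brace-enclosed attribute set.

{Aircraft, FlightNo, Gate}, {AirlineCode, FlightNo}

No FD produces {FlightNo}, so it must be in every candidate key.
{AirlineCode, FlightNo}⁺ = {Aircraft, AirlineCode, DepTime, Dest, FlightNo, Gate, Origin, SeatNo} — all of the relation — so {AirlineCode, FlightNo} is a candidate key.
{Aircraft, FlightNo, Gate}⁺ = {Aircraft, AirlineCode, DepTime, Dest, FlightNo, Gate, Origin, SeatNo} — all of the relation — so {Aircraft, FlightNo, Gate} is a candidate key.
No proper subset of any of these is a key, and no other minimal superkey exists.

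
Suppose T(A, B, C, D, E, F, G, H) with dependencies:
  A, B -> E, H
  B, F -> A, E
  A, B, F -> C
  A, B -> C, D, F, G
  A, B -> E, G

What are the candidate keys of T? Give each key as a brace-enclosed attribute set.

Attributes never on any right-hand side: {B} — every candidate key must contain it.
Closure of {A, B} is {A, B, C, D, E, F, G, H}, the whole schema; {A, B} is a candidate key.
Closure of {B, F} is {A, B, C, D, E, F, G, H}, the whole schema; {B, F} is a candidate key.
Any other superkey properly contains one of these, so there are no further candidate keys.

{A, B}, {B, F}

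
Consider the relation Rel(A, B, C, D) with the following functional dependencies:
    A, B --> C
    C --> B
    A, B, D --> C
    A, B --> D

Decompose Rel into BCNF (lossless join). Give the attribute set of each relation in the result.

{A, C, D}; {B, C}

Candidate keys of the original relation: {A, B}, {A, C}.
Within {A, B, C, D}: {C}⁺ ∩ {A, B, C, D} = {B, C}, not the whole set, so C --> B violates BCNF; decompose into {B, C} and {A, C, D}.
{B, C}: every determinant is a superkey — BCNF.
{A, C, D}: every determinant is a superkey — BCNF.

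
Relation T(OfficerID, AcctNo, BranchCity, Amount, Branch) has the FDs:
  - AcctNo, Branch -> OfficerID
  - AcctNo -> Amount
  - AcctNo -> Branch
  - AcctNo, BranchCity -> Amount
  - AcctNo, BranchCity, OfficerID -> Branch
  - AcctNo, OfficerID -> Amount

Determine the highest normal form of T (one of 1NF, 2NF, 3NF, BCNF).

Candidate key: {AcctNo, BranchCity}. Prime attributes: {AcctNo, BranchCity}.
For AcctNo, Branch -> OfficerID we have {AcctNo, Branch}⁺ = {AcctNo, Amount, Branch, OfficerID}; {AcctNo, Branch} is not a superkey, so BCNF fails.
Because {OfficerID} is non-prime and the left side of AcctNo, Branch -> OfficerID is not a superkey, the relation is not in 3NF.
{AcctNo} is a proper subset of the key {AcctNo, BranchCity}, and {AcctNo}⁺ contains the non-prime attributes {Amount, Branch, OfficerID} — a partial dependency, so 2NF is violated.

1NF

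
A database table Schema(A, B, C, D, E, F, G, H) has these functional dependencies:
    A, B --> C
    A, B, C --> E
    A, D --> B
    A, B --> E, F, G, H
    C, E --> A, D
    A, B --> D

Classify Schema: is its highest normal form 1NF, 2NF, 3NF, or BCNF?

Candidate keys: {A, B}, {A, D}, {C, E}. Prime attributes: {A, B, C, D, E}.
Every FD has a superkey on the left, so the relation is in BCNF.

BCNF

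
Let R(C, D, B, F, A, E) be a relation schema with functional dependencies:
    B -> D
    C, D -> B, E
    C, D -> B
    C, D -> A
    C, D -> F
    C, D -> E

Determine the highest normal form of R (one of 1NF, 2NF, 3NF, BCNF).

Candidate keys: {B, C}, {C, D}. Prime attributes: {B, C, D}.
B -> D breaks BCNF: {B}⁺ = {B, D}, so {B} is not a superkey.
But every attribute on its right side ({D}) is prime, and the same holds for every other non-superkey FD, so 3NF still holds.

3NF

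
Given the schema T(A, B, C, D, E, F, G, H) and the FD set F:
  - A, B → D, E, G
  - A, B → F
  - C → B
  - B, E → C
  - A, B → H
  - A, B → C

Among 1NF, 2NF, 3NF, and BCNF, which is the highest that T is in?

3NF

Candidate keys: {A, B}, {A, C}. Prime attributes: {A, B, C}.
C → B breaks BCNF: {C}⁺ = {B, C}, so {C} is not a superkey.
Its right-hand attributes {B} are all prime, as are those of every other non-superkey FD — the relation is in 3NF.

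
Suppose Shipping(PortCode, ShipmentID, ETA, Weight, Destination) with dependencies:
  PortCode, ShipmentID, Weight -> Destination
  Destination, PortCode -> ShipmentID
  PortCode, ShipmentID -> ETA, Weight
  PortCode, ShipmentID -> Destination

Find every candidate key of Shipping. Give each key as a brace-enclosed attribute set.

Attributes never on any right-hand side: {PortCode} — every candidate key must contain it.
Closure of {Destination, PortCode} is {Destination, ETA, PortCode, ShipmentID, Weight}, the whole schema; {Destination, PortCode} is a candidate key.
Closure of {PortCode, ShipmentID} is {Destination, ETA, PortCode, ShipmentID, Weight}, the whole schema; {PortCode, ShipmentID} is a candidate key.
Any other superkey properly contains one of these, so there are no further candidate keys.

{Destination, PortCode}, {PortCode, ShipmentID}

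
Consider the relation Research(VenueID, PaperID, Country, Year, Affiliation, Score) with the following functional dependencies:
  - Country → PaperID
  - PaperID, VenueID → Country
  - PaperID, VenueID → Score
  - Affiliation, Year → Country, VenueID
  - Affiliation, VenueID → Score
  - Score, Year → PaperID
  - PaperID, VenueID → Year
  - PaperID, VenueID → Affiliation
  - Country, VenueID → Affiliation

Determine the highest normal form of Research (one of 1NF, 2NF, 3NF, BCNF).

Candidate keys: {Affiliation, Year}, {Country, VenueID}, {PaperID, VenueID}, {Score, VenueID, Year}. Prime attributes: {Affiliation, Country, PaperID, Score, VenueID, Year}.
Country → PaperID: {Country}⁺ = {Country, PaperID}, which is not all of the attributes, so the left side is not a superkey — BCNF is violated.
But every attribute on its right side ({PaperID}) is prime, and the same holds for every other non-superkey FD, so 3NF still holds.

3NF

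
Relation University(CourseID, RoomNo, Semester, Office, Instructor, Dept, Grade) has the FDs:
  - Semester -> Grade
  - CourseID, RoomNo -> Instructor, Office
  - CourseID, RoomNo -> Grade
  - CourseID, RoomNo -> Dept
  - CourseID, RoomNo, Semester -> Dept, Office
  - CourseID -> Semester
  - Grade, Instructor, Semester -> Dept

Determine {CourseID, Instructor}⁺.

{CourseID, Dept, Grade, Instructor, Semester}

Start with {CourseID, Instructor}.
CourseID -> Semester applies; add {Semester} → now {CourseID, Instructor, Semester}.
Semester -> Grade applies; add {Grade} → now {CourseID, Grade, Instructor, Semester}.
Grade, Instructor, Semester -> Dept applies; add {Dept} → now {CourseID, Dept, Grade, Instructor, Semester}.
No further FD applies.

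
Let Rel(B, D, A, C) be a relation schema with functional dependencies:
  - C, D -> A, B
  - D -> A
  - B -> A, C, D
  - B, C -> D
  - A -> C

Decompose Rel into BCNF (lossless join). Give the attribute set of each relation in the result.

Candidate keys of the original relation: {B}, {D}.
{A, B, C, D}: {A} determines {A, C} here but is not a superkey — split on A -> C, giving {A, C} and {A, B, D}.
{A, C}: every determinant is a superkey — BCNF.
{A, B, D}: every determinant is a superkey — BCNF.

{A, B, D}; {A, C}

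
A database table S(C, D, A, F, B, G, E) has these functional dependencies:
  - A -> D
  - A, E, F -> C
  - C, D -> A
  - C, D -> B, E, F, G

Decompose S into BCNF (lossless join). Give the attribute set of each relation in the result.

{A, B, C, E, F, G}; {A, D}

Candidate keys of the original relation: {A, C}, {A, E, F}, {C, D}.
Within {A, B, C, D, E, F, G}: {A}⁺ ∩ {A, B, C, D, E, F, G} = {A, D}, not the whole set, so A -> D violates BCNF; decompose into {A, D} and {A, B, C, E, F, G}.
{A, D}: every determinant is a superkey — BCNF.
{A, B, C, E, F, G}: every determinant is a superkey — BCNF.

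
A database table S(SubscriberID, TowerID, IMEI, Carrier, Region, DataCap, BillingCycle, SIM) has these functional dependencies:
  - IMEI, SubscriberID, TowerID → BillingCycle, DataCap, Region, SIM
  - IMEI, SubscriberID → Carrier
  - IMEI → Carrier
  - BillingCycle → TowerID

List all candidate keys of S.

Attributes never on any right-hand side: {IMEI, SubscriberID} — every candidate key must contain all of them.
{BillingCycle, IMEI, SubscriberID}⁺ = {BillingCycle, Carrier, DataCap, IMEI, Region, SIM, SubscriberID, TowerID} — all of the relation — so {BillingCycle, IMEI, SubscriberID} is a candidate key.
{IMEI, SubscriberID, TowerID}⁺ = {BillingCycle, Carrier, DataCap, IMEI, Region, SIM, SubscriberID, TowerID} — all of the relation — so {IMEI, SubscriberID, TowerID} is a candidate key.
These are minimal and exhaustive — every other superkey contains one of them.

{BillingCycle, IMEI, SubscriberID}, {IMEI, SubscriberID, TowerID}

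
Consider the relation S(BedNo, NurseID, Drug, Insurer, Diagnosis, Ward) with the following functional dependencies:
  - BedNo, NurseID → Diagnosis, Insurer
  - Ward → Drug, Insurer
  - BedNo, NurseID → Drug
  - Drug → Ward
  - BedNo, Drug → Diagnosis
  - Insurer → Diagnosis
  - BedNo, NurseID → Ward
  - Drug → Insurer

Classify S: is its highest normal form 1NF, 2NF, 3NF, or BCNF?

Candidate key: {BedNo, NurseID}. Prime attributes: {BedNo, NurseID}.
Ward → Drug, Insurer breaks BCNF: {Ward}⁺ = {Diagnosis, Drug, Insurer, Ward}, so {Ward} is not a superkey.
Because {Drug, Insurer} are non-prime and the left side of Ward → Drug, Insurer is not a superkey, the relation is not in 3NF.
Checking every proper subset of each key, none determines a non-prime attribute — 2NF is satisfied.

2NF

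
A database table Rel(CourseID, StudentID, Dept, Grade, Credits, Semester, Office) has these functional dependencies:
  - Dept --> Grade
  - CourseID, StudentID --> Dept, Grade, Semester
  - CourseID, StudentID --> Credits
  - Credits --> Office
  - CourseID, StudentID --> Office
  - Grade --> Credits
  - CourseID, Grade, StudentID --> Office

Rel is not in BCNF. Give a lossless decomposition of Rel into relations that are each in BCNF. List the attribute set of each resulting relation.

{CourseID, Dept, Semester, StudentID}; {Credits, Grade}; {Credits, Office}; {Dept, Grade}

Candidate key of the original relation: {CourseID, StudentID}.
{CourseID, Credits, Dept, Grade, Office, Semester, StudentID}: {Dept} determines {Credits, Dept, Grade, Office} here but is not a superkey — split on Dept --> Credits, Grade, Office, giving {Credits, Dept, Grade, Office} and {CourseID, Dept, Semester, StudentID}.
{Credits, Dept, Grade, Office}: {Credits} determines {Credits, Office} here but is not a superkey — split on Credits --> Office, giving {Credits, Office} and {Credits, Dept, Grade}.
{Credits, Office} has no BCNF violation.
{Credits, Dept, Grade}: {Grade} determines {Credits, Grade} here but is not a superkey — split on Grade --> Credits, giving {Credits, Grade} and {Dept, Grade}.
{Credits, Grade} has no BCNF violation.
{Dept, Grade} has no BCNF violation.
{CourseID, Dept, Semester, StudentID} has no BCNF violation.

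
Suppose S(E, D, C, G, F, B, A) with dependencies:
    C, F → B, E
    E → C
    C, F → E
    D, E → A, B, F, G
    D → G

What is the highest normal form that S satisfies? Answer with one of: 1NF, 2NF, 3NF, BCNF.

1NF

Candidate keys: {C, D, F}, {D, E}. Prime attributes: {C, D, E, F}.
C, F → B, E: {C, F}⁺ = {B, C, E, F}, which is not all of the attributes, so the left side is not a superkey — BCNF is violated.
C, F → B, E has non-prime {B} on the right and a non-superkey on the left, so 3NF fails.
Since {D} ⊂ {D, E} and {D}⁺ ⊇ {G} with {G} non-prime, there is a partial dependency; 2NF fails.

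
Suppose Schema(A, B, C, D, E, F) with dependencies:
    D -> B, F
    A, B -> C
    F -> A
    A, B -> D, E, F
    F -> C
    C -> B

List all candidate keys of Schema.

{A, B}, {A, C}, {D}, {F}

{D} is a candidate key since {D}⁺ = {A, B, C, D, E, F} covers every attribute.
{F} is a candidate key since {F}⁺ = {A, B, C, D, E, F} covers every attribute.
{A, B} is a candidate key since {A, B}⁺ = {A, B, C, D, E, F} covers every attribute.
{A, C} is a candidate key since {A, C}⁺ = {A, B, C, D, E, F} covers every attribute.
No proper subset of any of these is a key, and no other minimal superkey exists.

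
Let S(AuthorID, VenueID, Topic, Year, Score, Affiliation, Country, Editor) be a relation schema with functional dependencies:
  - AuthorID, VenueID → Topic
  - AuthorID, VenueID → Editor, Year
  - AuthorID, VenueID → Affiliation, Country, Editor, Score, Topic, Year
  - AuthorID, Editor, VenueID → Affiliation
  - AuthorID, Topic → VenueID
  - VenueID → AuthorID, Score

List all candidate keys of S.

{VenueID}⁺ = {Affiliation, AuthorID, Country, Editor, Score, Topic, VenueID, Year} — all of the relation — so {VenueID} is a candidate key.
{AuthorID, Topic}⁺ = {Affiliation, AuthorID, Country, Editor, Score, Topic, VenueID, Year} — all of the relation — so {AuthorID, Topic} is a candidate key.
No proper subset of any of these is a key, and no other minimal superkey exists.

{AuthorID, Topic}, {VenueID}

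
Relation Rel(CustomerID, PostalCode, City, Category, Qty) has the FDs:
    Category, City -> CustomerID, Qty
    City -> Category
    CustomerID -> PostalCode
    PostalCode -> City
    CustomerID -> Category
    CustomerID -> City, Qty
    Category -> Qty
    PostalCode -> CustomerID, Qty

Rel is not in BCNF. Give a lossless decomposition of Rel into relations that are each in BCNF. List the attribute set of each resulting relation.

Candidate keys of the original relation: {City}, {CustomerID}, {PostalCode}.
In {Category, City, CustomerID, PostalCode, Qty}, {Category} is not a superkey ({Category}⁺ restricted to this set is {Category, Qty}), so split on Category -> Qty into {Category, Qty} and {Category, City, CustomerID, PostalCode}.
{Category, Qty}: every determinant is a superkey — BCNF.
{Category, City, CustomerID, PostalCode}: every determinant is a superkey — BCNF.

{Category, City, CustomerID, PostalCode}; {Category, Qty}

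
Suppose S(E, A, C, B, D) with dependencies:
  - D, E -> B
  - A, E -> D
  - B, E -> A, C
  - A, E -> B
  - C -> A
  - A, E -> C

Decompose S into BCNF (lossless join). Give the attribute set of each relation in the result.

Candidate keys of the original relation: {A, E}, {B, E}, {C, E}, {D, E}.
{A, B, C, D, E}: {C} determines {A, C} here but is not a superkey — split on C -> A, giving {A, C} and {B, C, D, E}.
{A, C} has no BCNF violation.
{B, C, D, E} has no BCNF violation.

{A, C}; {B, C, D, E}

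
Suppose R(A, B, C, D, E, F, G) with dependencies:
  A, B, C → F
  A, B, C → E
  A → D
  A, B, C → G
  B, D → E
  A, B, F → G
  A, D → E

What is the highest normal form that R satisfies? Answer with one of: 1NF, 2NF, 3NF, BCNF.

Candidate key: {A, B, C}. Prime attributes: {A, B, C}.
A → D: {A}⁺ = {A, D, E}, which is not all of the attributes, so the left side is not a superkey — BCNF is violated.
Because {D} is non-prime and the left side of A → D is not a superkey, the relation is not in 3NF.
The proper key subset {A} of {A, B, C} determines non-prime {D, E}, so the relation is not even in 2NF.

1NF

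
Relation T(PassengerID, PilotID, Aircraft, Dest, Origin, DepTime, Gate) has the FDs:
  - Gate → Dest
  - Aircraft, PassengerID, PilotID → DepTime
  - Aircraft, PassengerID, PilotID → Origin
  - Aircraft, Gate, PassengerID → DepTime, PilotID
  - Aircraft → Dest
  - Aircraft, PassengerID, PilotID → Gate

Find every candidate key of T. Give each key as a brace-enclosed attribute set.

No FD produces {Aircraft, PassengerID}, so they must be in every candidate key.
{Aircraft, Gate, PassengerID}⁺ = {Aircraft, DepTime, Dest, Gate, Origin, PassengerID, PilotID}, which is every attribute, so {Aircraft, Gate, PassengerID} is a candidate key.
{Aircraft, PassengerID, PilotID}⁺ = {Aircraft, DepTime, Dest, Gate, Origin, PassengerID, PilotID}, which is every attribute, so {Aircraft, PassengerID, PilotID} is a candidate key.
These are minimal and exhaustive — every other superkey contains one of them.

{Aircraft, Gate, PassengerID}, {Aircraft, PassengerID, PilotID}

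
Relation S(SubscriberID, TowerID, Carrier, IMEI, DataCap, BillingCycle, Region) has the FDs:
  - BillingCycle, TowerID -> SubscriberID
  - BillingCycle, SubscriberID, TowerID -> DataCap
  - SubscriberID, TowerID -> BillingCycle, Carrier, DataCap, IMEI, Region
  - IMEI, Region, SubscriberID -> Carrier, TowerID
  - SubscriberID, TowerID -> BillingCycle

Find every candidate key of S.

Closure of {BillingCycle, TowerID} is {BillingCycle, Carrier, DataCap, IMEI, Region, SubscriberID, TowerID}, the whole schema; {BillingCycle, TowerID} is a candidate key.
Closure of {SubscriberID, TowerID} is {BillingCycle, Carrier, DataCap, IMEI, Region, SubscriberID, TowerID}, the whole schema; {SubscriberID, TowerID} is a candidate key.
Closure of {IMEI, Region, SubscriberID} is {BillingCycle, Carrier, DataCap, IMEI, Region, SubscriberID, TowerID}, the whole schema; {IMEI, Region, SubscriberID} is a candidate key.
No proper subset of any of these is a key, and no other minimal superkey exists.

{BillingCycle, TowerID}, {IMEI, Region, SubscriberID}, {SubscriberID, TowerID}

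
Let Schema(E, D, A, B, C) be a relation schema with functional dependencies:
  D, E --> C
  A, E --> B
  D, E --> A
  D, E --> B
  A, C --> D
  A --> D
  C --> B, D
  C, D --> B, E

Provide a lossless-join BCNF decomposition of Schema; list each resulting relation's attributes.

{A, B, C, E}; {A, D}

Candidate keys of the original relation: {A, E}, {C}, {D, E}.
Within {A, B, C, D, E}: {A}⁺ ∩ {A, B, C, D, E} = {A, D}, not the whole set, so A --> D violates BCNF; decompose into {A, D} and {A, B, C, E}.
{A, D}: every determinant is a superkey — BCNF.
{A, B, C, E}: every determinant is a superkey — BCNF.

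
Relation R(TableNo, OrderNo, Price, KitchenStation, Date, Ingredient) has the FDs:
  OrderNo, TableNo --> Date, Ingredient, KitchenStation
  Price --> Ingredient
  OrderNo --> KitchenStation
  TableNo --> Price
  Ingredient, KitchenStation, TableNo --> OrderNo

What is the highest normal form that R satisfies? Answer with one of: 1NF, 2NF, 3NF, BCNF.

Candidate keys: {KitchenStation, TableNo}, {OrderNo, TableNo}. Prime attributes: {KitchenStation, OrderNo, TableNo}.
Price --> Ingredient breaks BCNF: {Price}⁺ = {Ingredient, Price}, so {Price} is not a superkey.
Price --> Ingredient determines the non-prime attribute {Ingredient} from a non-superkey — 3NF is violated.
Since {TableNo} ⊂ {KitchenStation, TableNo} and {TableNo}⁺ ⊇ {Ingredient, Price} with {Ingredient, Price} non-prime, there is a partial dependency; 2NF fails.

1NF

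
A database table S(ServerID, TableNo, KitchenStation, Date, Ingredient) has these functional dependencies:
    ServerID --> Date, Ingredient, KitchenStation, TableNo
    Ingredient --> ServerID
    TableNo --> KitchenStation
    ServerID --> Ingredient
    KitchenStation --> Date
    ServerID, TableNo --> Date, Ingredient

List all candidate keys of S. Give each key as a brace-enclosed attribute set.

{Ingredient}⁺ = {Date, Ingredient, KitchenStation, ServerID, TableNo} — all of the relation — so {Ingredient} is a candidate key.
{ServerID}⁺ = {Date, Ingredient, KitchenStation, ServerID, TableNo} — all of the relation — so {ServerID} is a candidate key.
No proper subset of any of these is a key, and no other minimal superkey exists.

{Ingredient}, {ServerID}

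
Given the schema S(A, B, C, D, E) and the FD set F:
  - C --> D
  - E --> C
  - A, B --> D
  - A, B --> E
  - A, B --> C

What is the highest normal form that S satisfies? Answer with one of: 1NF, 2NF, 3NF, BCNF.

2NF

Candidate key: {A, B}. Prime attributes: {A, B}.
C --> D: {C}⁺ = {C, D}, which is not all of the attributes, so the left side is not a superkey — BCNF is violated.
C --> D determines the non-prime attribute {D} from a non-superkey — 3NF is violated.
No proper subset of a key has a non-prime attribute in its closure, so there is no partial dependency; 2NF holds.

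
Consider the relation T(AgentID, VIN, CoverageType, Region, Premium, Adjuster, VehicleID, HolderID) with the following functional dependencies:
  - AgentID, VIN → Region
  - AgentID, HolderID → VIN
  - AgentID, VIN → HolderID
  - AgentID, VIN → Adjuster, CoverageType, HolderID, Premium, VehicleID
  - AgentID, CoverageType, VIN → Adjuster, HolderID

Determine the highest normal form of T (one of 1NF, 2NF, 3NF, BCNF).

BCNF

Candidate keys: {AgentID, HolderID}, {AgentID, VIN}. Prime attributes: {AgentID, HolderID, VIN}.
The left-hand side of every FD is a superkey, so BCNF is satisfied.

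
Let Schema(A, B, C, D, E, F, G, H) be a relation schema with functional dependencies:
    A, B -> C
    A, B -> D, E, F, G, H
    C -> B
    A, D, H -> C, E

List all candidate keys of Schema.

{A, B}, {A, C}, {A, D, H}

Attributes never on any right-hand side: {A} — every candidate key must contain it.
Closure of {A, B} is {A, B, C, D, E, F, G, H}, the whole schema; {A, B} is a candidate key.
Closure of {A, C} is {A, B, C, D, E, F, G, H}, the whole schema; {A, C} is a candidate key.
Closure of {A, D, H} is {A, B, C, D, E, F, G, H}, the whole schema; {A, D, H} is a candidate key.
No proper subset of any of these is a key, and no other minimal superkey exists.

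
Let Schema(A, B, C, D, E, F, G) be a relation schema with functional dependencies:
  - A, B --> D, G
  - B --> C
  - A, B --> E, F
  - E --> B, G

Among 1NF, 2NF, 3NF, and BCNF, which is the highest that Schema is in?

Candidate keys: {A, B}, {A, E}. Prime attributes: {A, B, E}.
B --> C breaks BCNF: {B}⁺ = {B, C}, so {B} is not a superkey.
B --> C determines the non-prime attribute {C} from a non-superkey — 3NF is violated.
The proper key subset {B} of {A, B} determines non-prime {C}, so the relation is not even in 2NF.

1NF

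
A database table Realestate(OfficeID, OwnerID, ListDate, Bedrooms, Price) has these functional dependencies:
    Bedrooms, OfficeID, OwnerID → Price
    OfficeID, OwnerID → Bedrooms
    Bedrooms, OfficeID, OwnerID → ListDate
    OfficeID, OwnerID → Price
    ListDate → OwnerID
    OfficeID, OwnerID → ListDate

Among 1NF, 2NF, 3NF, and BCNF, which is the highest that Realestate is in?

3NF

Candidate keys: {ListDate, OfficeID}, {OfficeID, OwnerID}. Prime attributes: {ListDate, OfficeID, OwnerID}.
ListDate → OwnerID: {ListDate}⁺ = {ListDate, OwnerID}, which is not all of the attributes, so the left side is not a superkey — BCNF is violated.
Its right-hand attributes {OwnerID} are all prime, as are those of every other non-superkey FD — the relation is in 3NF.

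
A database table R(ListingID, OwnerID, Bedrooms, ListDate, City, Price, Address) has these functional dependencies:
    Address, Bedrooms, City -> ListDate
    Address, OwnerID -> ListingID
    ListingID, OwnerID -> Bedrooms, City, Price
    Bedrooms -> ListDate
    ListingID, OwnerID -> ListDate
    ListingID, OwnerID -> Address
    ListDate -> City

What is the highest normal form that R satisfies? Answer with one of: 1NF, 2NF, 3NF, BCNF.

2NF

Candidate keys: {Address, OwnerID}, {ListingID, OwnerID}. Prime attributes: {Address, ListingID, OwnerID}.
Address, Bedrooms, City -> ListDate: {Address, Bedrooms, City}⁺ = {Address, Bedrooms, City, ListDate}, which is not all of the attributes, so the left side is not a superkey — BCNF is violated.
Because {ListDate} is non-prime and the left side of Address, Bedrooms, City -> ListDate is not a superkey, the relation is not in 3NF.
No non-prime attribute depends on a proper subset of any candidate key, so 2NF holds.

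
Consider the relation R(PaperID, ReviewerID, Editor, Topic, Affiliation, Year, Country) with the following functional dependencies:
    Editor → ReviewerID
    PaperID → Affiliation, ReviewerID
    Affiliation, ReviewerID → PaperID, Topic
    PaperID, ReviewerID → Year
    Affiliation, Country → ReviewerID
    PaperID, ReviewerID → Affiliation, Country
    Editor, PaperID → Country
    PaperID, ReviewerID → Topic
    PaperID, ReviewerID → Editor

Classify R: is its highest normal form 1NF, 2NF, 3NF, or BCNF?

3NF

Candidate keys: {Affiliation, Country}, {Affiliation, Editor}, {Affiliation, ReviewerID}, {PaperID}. Prime attributes: {Affiliation, Country, Editor, PaperID, ReviewerID}.
Editor → ReviewerID breaks BCNF: {Editor}⁺ = {Editor, ReviewerID}, so {Editor} is not a superkey.
But every attribute on its right side ({ReviewerID}) is prime, and the same holds for every other non-superkey FD, so 3NF still holds.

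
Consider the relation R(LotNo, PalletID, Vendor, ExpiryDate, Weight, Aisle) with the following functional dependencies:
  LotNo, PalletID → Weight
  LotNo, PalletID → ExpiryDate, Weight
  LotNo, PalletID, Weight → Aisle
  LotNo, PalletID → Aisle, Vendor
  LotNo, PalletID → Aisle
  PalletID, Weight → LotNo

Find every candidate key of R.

{LotNo, PalletID}, {PalletID, Weight}

Attributes never on any right-hand side: {PalletID} — every candidate key must contain it.
{LotNo, PalletID} is a candidate key since {LotNo, PalletID}⁺ = {Aisle, ExpiryDate, LotNo, PalletID, Vendor, Weight} covers every attribute.
{PalletID, Weight} is a candidate key since {PalletID, Weight}⁺ = {Aisle, ExpiryDate, LotNo, PalletID, Vendor, Weight} covers every attribute.
These are minimal and exhaustive — every other superkey contains one of them.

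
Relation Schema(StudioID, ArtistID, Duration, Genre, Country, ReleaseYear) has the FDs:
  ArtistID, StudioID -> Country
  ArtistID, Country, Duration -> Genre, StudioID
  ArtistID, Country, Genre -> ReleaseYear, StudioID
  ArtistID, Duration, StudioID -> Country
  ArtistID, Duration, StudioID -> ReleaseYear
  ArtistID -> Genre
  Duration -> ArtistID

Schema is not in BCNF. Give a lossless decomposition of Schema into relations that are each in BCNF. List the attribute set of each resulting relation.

{ArtistID, Country, ReleaseYear, StudioID}; {ArtistID, Duration}; {ArtistID, Genre}; {Duration, StudioID}

Candidate keys of the original relation: {Country, Duration}, {Duration, StudioID}.
{ArtistID, Country, Duration, Genre, ReleaseYear, StudioID}: {ArtistID, StudioID} determines {ArtistID, Country, Genre, ReleaseYear, StudioID} here but is not a superkey — split on ArtistID, StudioID -> Country, Genre, ReleaseYear, giving {ArtistID, Country, Genre, ReleaseYear, StudioID} and {ArtistID, Duration, StudioID}.
{ArtistID, Country, Genre, ReleaseYear, StudioID}: {ArtistID} determines {ArtistID, Genre} here but is not a superkey — split on ArtistID -> Genre, giving {ArtistID, Genre} and {ArtistID, Country, ReleaseYear, StudioID}.
{ArtistID, Genre}: every determinant is a superkey — BCNF.
{ArtistID, Country, ReleaseYear, StudioID}: every determinant is a superkey — BCNF.
{ArtistID, Duration, StudioID}: {Duration} determines {ArtistID, Duration} here but is not a superkey — split on Duration -> ArtistID, giving {ArtistID, Duration} and {Duration, StudioID}.
{ArtistID, Duration}: every determinant is a superkey — BCNF.
{Duration, StudioID}: every determinant is a superkey — BCNF.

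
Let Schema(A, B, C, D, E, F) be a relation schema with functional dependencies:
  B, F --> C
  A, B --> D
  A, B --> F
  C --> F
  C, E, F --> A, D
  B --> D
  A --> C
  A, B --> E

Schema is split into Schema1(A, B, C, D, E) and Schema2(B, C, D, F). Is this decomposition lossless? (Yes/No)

Yes

Common attributes: {B, C, D}; their closure is {B, C, D, F}.
Since Schema2 ⊆ {B, C, D, F}, the intersection is a superkey of Schema2; the decomposition is lossless.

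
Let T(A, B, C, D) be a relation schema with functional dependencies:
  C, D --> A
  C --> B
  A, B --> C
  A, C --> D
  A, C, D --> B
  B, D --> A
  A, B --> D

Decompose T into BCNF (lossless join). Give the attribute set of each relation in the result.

Candidate keys of the original relation: {A, B}, {A, C}, {B, D}, {C, D}.
{A, B, C, D}: {C} determines {B, C} here but is not a superkey — split on C --> B, giving {B, C} and {A, C, D}.
{B, C} is in BCNF.
{A, C, D} is in BCNF.

{A, C, D}; {B, C}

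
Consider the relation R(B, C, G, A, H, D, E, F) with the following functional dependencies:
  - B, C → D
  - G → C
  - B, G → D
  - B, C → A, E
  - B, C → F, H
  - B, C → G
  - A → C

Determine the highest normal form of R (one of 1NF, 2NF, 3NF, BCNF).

Candidate keys: {A, B}, {B, C}, {B, G}. Prime attributes: {A, B, C, G}.
For G → C we have {G}⁺ = {C, G}; {G} is not a superkey, so BCNF fails.
Since {C} ⊆ prime attributes and every other non-superkey FD also has a prime right side, the schema is in 3NF.

3NF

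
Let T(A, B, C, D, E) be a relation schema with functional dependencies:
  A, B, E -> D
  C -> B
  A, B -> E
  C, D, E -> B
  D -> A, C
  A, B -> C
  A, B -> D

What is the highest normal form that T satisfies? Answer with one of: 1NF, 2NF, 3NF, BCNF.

Candidate keys: {A, B}, {A, C}, {D}. Prime attributes: {A, B, C, D}.
C -> B breaks BCNF: {C}⁺ = {B, C}, so {C} is not a superkey.
Its right-hand attributes {B} are all prime, as are those of every other non-superkey FD — the relation is in 3NF.

3NF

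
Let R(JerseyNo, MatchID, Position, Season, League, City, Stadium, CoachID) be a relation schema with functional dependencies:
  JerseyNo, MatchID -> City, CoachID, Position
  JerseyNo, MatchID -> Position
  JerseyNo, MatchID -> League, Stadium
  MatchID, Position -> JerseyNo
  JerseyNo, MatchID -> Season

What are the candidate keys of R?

{JerseyNo, MatchID}, {MatchID, Position}

Attributes never on any right-hand side: {MatchID} — every candidate key must contain it.
Closure of {JerseyNo, MatchID} is {City, CoachID, JerseyNo, League, MatchID, Position, Season, Stadium}, the whole schema; {JerseyNo, MatchID} is a candidate key.
Closure of {MatchID, Position} is {City, CoachID, JerseyNo, League, MatchID, Position, Season, Stadium}, the whole schema; {MatchID, Position} is a candidate key.
Any other superkey properly contains one of these, so there are no further candidate keys.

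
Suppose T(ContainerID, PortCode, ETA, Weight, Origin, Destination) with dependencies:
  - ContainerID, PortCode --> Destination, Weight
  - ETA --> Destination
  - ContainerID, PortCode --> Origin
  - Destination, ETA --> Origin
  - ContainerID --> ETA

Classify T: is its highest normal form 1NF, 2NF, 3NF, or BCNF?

1NF

Candidate key: {ContainerID, PortCode}. Prime attributes: {ContainerID, PortCode}.
ETA --> Destination breaks BCNF: {ETA}⁺ = {Destination, ETA, Origin}, so {ETA} is not a superkey.
ETA --> Destination has non-prime {Destination} on the right and a non-superkey on the left, so 3NF fails.
{ContainerID} is a proper subset of the key {ContainerID, PortCode}, and {ContainerID}⁺ contains the non-prime attributes {Destination, ETA, Origin} — a partial dependency, so 2NF is violated.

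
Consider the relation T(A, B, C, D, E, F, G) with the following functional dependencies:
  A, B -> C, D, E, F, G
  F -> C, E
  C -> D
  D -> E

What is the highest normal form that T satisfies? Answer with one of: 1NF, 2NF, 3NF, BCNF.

Candidate key: {A, B}. Prime attributes: {A, B}.
For F -> C, E we have {F}⁺ = {C, D, E, F}; {F} is not a superkey, so BCNF fails.
Because {C, E} are non-prime and the left side of F -> C, E is not a superkey, the relation is not in 3NF.
No proper subset of a key has a non-prime attribute in its closure, so there is no partial dependency; 2NF holds.

2NF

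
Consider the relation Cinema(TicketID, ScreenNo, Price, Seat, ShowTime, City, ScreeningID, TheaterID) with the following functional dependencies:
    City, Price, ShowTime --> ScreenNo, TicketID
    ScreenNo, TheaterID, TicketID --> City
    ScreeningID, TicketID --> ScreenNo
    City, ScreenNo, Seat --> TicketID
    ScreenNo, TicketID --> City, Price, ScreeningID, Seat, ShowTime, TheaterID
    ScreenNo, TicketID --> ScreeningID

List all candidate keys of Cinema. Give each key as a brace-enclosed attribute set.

{ScreenNo, TicketID}⁺ = {City, Price, ScreenNo, ScreeningID, Seat, ShowTime, TheaterID, TicketID}, which is every attribute, so {ScreenNo, TicketID} is a candidate key.
{ScreeningID, TicketID}⁺ = {City, Price, ScreenNo, ScreeningID, Seat, ShowTime, TheaterID, TicketID}, which is every attribute, so {ScreeningID, TicketID} is a candidate key.
{City, Price, ShowTime}⁺ = {City, Price, ScreenNo, ScreeningID, Seat, ShowTime, TheaterID, TicketID}, which is every attribute, so {City, Price, ShowTime} is a candidate key.
{City, ScreenNo, Seat}⁺ = {City, Price, ScreenNo, ScreeningID, Seat, ShowTime, TheaterID, TicketID}, which is every attribute, so {City, ScreenNo, Seat} is a candidate key.
No proper subset of any of these is a key, and no other minimal superkey exists.

{City, Price, ShowTime}, {City, ScreenNo, Seat}, {ScreenNo, TicketID}, {ScreeningID, TicketID}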